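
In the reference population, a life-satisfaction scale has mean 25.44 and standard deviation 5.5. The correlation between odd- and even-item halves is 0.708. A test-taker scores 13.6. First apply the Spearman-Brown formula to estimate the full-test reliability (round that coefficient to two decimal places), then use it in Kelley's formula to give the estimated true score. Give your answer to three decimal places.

Spearman-Brown: ρ = 2r/(1 + r) = 2(0.708)/(1 + 0.708) = 1.4160/1.708 = 0.8290 → 0.83
T̂ = ρX + (1 − ρ)μ
  = 0.83 × 13.6 + 0.17 × 25.44
  = 11.288 + 4.3248
  = 15.6128
  ≈ 15.613

15.613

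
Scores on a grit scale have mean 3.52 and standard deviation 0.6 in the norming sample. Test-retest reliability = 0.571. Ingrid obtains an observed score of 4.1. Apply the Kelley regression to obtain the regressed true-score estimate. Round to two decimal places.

T̂ = 0.571(4.1) + 0.429(3.52) = 2.3411 + 1.51008 = 3.851 → 3.85

3.85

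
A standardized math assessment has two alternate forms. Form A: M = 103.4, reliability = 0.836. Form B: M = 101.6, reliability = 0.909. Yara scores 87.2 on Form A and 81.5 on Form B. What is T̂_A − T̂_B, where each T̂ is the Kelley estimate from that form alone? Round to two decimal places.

T̂_A = 0.836(87.2) + 0.164(103.4) = 89.8568
T̂_B = 0.909(81.5) + 0.091(101.6) = 83.3291
T̂_A − T̂_B = 6.5277

6.53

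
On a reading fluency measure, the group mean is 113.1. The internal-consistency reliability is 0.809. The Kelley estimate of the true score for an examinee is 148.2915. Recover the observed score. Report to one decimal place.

156.6

T̂ = ρX + (1 − ρ)μ  ⇒  X = (T̂ − (1 − ρ)μ) / ρ
X = (148.2915 − 0.191 × 113.1) / 0.809 = (148.2915 − 21.6021) / 0.809 = 126.6894 / 0.809 = 156.600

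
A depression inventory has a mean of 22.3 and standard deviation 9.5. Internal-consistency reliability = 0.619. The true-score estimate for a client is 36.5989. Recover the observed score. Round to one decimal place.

T̂ = ρX + (1 − ρ)μ  ⇒  X = (T̂ − (1 − ρ)μ) / ρ
X = (36.5989 − 0.381 × 22.3) / 0.619 = (36.5989 − 8.4963) / 0.619 = 28.1026 / 0.619 = 45.400

45.4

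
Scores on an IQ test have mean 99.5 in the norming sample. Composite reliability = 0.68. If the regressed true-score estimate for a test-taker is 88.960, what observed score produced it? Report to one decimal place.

84.0

T̂ = ρX + (1 − ρ)μ  ⇒  X = (T̂ − (1 − ρ)μ) / ρ
X = (88.960 − 0.32 × 99.5) / 0.68 = (88.960 − 31.840) / 0.68 = 57.120 / 0.68 = 84.000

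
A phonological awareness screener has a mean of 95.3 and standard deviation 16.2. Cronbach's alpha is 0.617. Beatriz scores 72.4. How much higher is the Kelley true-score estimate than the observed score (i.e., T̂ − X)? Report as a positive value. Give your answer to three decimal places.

T̂ = 0.617(72.4) + 0.383(95.3) = 44.6708 + 36.4999 = 81.17070 → 81.1707
T̂ − X = 81.1707 − 72.4 = 8.7707 → 8.771

8.771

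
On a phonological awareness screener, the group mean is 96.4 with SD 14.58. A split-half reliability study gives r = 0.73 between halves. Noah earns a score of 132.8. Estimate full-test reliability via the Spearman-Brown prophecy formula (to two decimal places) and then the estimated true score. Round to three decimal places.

Spearman-Brown: ρ = 2r/(1 + r) = 2(0.73)/(1 + 0.73) = 1.460/1.73 = 0.8439 → 0.84
T̂ = 0.84(132.8) + 0.16(96.4) = 111.552 + 15.424 = 126.9760 → 126.976

126.976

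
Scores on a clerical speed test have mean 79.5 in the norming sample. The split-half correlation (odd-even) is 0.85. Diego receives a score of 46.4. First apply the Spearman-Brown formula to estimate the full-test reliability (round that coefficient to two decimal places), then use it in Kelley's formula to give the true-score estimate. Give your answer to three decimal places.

49.048

Spearman-Brown: ρ = 2r/(1 + r) = 2(0.85)/(1 + 0.85) = 1.700/1.85 = 0.9189 → 0.92
T̂ = 0.92(46.4) + 0.08(79.5) = 42.688 + 6.360 = 49.0480 → 49.048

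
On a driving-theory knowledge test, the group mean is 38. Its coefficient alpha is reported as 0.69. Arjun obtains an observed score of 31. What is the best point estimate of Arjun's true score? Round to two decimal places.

T̂ = 0.69(31) + 0.31(38) = 21.39 + 11.78 = 33.170 → 33.17

33.17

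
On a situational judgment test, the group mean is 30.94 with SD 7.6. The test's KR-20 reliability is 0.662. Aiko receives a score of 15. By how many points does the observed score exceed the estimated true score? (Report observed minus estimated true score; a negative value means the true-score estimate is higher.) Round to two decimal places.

-5.39

T̂ = 0.662(15) + 0.338(30.94) = 9.930 + 10.45772 = 20.3877 → 20.388
X − T̂ = 15 − 20.388 = -5.388 → -5.39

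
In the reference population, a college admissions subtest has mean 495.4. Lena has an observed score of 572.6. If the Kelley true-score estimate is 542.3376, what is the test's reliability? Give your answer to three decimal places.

T̂ = ρX + (1 − ρ)μ  ⇒  T̂ − μ = ρ(X − μ)
ρ = (T̂ − μ)/(X − μ) = (542.3376 − 495.4) / (572.6 − 495.4) = 46.9376 / 77.2 = 0.60800

0.608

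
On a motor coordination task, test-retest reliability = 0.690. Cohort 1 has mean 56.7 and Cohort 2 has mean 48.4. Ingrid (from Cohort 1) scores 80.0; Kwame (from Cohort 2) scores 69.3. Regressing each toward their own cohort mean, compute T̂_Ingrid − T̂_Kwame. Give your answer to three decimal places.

T̂_Ingrid = 0.690(80.0) + 0.310(56.7) = 72.77700
T̂_Kwame = 0.690(69.3) + 0.310(48.4) = 62.82100
Difference = 72.77700 − 62.82100 = 9.95600

9.956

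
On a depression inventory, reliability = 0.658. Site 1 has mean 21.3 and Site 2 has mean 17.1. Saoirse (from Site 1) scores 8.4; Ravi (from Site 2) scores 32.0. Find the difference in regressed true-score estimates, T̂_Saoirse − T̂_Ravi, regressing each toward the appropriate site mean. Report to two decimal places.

-14.09

T̂_Saoirse = 0.658(8.4) + 0.342(21.3) = 12.8118
T̂_Ravi = 0.658(32.0) + 0.342(17.1) = 26.9042
Difference = 12.8118 − 26.9042 = -14.0924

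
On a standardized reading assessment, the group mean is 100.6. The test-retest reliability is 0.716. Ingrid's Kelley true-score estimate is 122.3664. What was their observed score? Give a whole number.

131

T̂ = ρX + (1 − ρ)μ  ⇒  X = (T̂ − (1 − ρ)μ) / ρ
X = (122.3664 − 0.284 × 100.6) / 0.716 = (122.3664 − 28.5704) / 0.716 = 93.7960 / 0.716 = 131.00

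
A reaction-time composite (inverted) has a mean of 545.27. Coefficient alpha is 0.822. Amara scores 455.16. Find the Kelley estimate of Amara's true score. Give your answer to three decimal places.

471.200

Weight the observed score by reliability and the mean by (1 − reliability): T̂ = 0.822·455.16 + 0.178·545.27 = 374.14152 + 97.05806 = 471.1996.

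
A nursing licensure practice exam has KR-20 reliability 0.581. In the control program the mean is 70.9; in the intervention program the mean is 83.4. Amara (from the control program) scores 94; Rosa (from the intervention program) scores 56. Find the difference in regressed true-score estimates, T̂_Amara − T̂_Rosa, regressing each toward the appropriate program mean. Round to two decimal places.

T̂_Amara = 0.581(94) + 0.419(70.9) = 84.3211
T̂_Rosa = 0.581(56) + 0.419(83.4) = 67.4806
Difference = 84.3211 − 67.4806 = 16.8405

16.84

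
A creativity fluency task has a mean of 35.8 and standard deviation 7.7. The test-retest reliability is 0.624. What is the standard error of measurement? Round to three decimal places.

SEM = SD · √(1 − ρ) = 7.7 × √0.376 = 7.7 × 0.6132 = 4.7216

4.722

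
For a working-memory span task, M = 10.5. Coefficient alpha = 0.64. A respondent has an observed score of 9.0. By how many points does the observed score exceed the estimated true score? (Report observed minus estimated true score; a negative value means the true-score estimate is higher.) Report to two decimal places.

T̂ = ρX + (1 − ρ)μ
  = 0.64 × 9.0 + 0.36 × 10.5
  = 5.760 + 3.780
  = 9.5400
  ≈ 9.540
X − T̂ = 9.0 − 9.540 = -0.540 → -0.54

-0.54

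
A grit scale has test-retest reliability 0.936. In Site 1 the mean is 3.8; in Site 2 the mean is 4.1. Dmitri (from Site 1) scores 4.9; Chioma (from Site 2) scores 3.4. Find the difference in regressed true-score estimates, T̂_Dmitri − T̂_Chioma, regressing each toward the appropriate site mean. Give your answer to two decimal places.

T̂_Dmitri = 0.936(4.9) + 0.064(3.8) = 4.8296
T̂_Chioma = 0.936(3.4) + 0.064(4.1) = 3.4448
Difference = 4.8296 − 3.4448 = 1.3848

1.38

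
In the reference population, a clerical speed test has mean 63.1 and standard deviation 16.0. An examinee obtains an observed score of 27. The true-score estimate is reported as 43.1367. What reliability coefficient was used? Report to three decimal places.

T̂ = ρX + (1 − ρ)μ  ⇒  T̂ − μ = ρ(X − μ)
ρ = (T̂ − μ)/(X − μ) = (43.1367 − 63.1) / (27 − 63.1) = -19.9633 / -36.1 = 0.55300

0.553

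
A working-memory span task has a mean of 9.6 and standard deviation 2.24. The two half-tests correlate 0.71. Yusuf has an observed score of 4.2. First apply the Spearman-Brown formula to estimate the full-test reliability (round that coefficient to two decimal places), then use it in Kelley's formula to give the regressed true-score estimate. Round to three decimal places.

5.118

Spearman-Brown: ρ = 2r/(1 + r) = 2(0.71)/(1 + 0.71) = 1.420/1.71 = 0.8304 → 0.83
Regress the observed score toward the mean by the unreliability: T̂ = 0.83·4.2 + 0.17·9.6 = 3.486 + 1.632 = 5.1180.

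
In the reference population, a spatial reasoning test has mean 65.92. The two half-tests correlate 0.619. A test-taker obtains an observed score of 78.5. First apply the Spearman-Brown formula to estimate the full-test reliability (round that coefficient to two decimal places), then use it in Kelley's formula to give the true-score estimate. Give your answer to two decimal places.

Spearman-Brown: ρ = 2r/(1 + r) = 2(0.619)/(1 + 0.619) = 1.2380/1.619 = 0.7647 → 0.76
T̂ = ρX + (1 − ρ)μ
  = 0.76 × 78.5 + 0.24 × 65.92
  = 59.660 + 15.8208
  = 75.481
  ≈ 75.48

75.48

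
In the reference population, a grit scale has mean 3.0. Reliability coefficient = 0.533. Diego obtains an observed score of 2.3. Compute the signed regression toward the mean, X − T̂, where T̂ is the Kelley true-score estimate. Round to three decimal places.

-0.327

T̂ = ρX + (1 − ρ)μ
  = 0.533 × 2.3 + 0.467 × 3.0
  = 1.2259 + 1.4010
  = 2.62690
  ≈ 2.6269
X − T̂ = 2.3 − 2.6269 = -0.3269 → -0.327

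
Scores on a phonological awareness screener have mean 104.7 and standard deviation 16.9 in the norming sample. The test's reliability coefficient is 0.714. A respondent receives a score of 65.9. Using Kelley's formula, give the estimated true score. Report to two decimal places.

77.00

T̂ = 0.714(65.9) + 0.286(104.7) = 47.0526 + 29.9442 = 76.997 → 77.00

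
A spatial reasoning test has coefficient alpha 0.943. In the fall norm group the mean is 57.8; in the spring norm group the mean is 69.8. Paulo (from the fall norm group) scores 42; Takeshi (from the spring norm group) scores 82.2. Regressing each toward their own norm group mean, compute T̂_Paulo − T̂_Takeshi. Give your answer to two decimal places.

T̂_Paulo = 0.943(42) + 0.057(57.8) = 42.9006
T̂_Takeshi = 0.943(82.2) + 0.057(69.8) = 81.4932
Difference = 42.9006 − 81.4932 = -38.5926

-38.59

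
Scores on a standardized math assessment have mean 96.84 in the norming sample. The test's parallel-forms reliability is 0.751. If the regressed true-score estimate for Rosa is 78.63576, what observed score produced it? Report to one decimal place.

72.6

T̂ = ρX + (1 − ρ)μ  ⇒  X = (T̂ − (1 − ρ)μ) / ρ
X = (78.63576 − 0.249 × 96.84) / 0.751 = (78.63576 − 24.11316) / 0.751 = 54.52260 / 0.751 = 72.600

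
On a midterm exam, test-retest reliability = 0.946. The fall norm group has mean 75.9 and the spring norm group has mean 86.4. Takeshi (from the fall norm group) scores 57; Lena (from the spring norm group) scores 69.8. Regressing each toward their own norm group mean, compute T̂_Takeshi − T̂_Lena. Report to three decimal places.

-12.676

T̂_Takeshi = 0.946(57) + 0.054(75.9) = 58.02060
T̂_Lena = 0.946(69.8) + 0.054(86.4) = 70.69640
Difference = 58.02060 − 70.69640 = -12.67580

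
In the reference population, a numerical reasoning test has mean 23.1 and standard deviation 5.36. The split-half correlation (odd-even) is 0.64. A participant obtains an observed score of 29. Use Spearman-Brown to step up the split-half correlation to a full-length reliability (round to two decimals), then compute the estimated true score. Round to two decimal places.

27.70

Spearman-Brown: ρ = 2r/(1 + r) = 2(0.64)/(1 + 0.64) = 1.280/1.64 = 0.7805 → 0.78
T̂ = ρX + (1 − ρ)μ
  = 0.78 × 29 + 0.22 × 23.1
  = 22.62 + 5.082
  = 27.702
  ≈ 27.70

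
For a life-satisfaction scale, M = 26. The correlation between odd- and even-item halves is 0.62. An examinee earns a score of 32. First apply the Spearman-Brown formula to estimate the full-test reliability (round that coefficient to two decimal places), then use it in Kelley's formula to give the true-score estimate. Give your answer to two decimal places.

30.62

Spearman-Brown: ρ = 2r/(1 + r) = 2(0.62)/(1 + 0.62) = 1.240/1.62 = 0.7654 → 0.77
T̂ = ρX + (1 − ρ)μ
  = 0.77 × 32 + 0.23 × 26
  = 24.64 + 5.98
  = 30.620
  ≈ 30.62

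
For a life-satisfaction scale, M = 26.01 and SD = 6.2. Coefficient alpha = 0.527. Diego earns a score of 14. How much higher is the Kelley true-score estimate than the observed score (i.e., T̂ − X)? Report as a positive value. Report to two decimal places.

T̂ = ρX + (1 − ρ)μ
  = 0.527 × 14 + 0.473 × 26.01
  = 7.378 + 12.30273
  = 19.6807
  ≈ 19.681
T̂ − X = 19.681 − 14 = 5.681 → 5.68

5.68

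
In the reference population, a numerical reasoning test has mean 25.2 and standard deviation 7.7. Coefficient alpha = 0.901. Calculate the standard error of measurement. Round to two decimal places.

SEM = SD · √(1 − ρ) = 7.7 × √0.099 = 7.7 × 0.3146 = 2.423

2.42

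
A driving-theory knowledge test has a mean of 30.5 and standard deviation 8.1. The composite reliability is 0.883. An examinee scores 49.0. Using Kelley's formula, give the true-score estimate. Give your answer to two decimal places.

T̂ = ρX + (1 − ρ)μ
  = 0.883 × 49.0 + 0.117 × 30.5
  = 43.2670 + 3.5685
  = 46.836
  ≈ 46.84

46.84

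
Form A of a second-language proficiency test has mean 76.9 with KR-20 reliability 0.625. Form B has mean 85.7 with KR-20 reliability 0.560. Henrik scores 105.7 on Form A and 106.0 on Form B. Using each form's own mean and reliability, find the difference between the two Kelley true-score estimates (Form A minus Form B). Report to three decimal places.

-2.168

T̂_A = 0.625(105.7) + 0.375(76.9) = 94.90000
T̂_B = 0.560(106.0) + 0.440(85.7) = 97.06800
T̂_A − T̂_B = -2.16800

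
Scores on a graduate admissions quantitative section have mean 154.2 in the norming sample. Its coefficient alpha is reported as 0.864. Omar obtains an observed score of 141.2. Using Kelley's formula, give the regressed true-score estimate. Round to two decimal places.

142.97

Weight the observed score by reliability and the mean by (1 − reliability): T̂ = 0.864·141.2 + 0.136·154.2 = 121.9968 + 20.9712 = 142.968.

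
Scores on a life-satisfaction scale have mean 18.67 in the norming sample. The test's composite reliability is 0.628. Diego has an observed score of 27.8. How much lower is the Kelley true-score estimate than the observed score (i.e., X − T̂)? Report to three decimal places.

T̂ = 0.628(27.8) + 0.372(18.67) = 17.4584 + 6.94524 = 24.40364 → 24.4036
X − T̂ = 27.8 − 24.4036 = 3.3964 → 3.396

3.396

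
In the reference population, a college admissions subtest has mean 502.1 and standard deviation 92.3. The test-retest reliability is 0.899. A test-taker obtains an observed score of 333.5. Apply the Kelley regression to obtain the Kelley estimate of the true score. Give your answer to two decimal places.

350.53

T̂ = 0.899(333.5) + 0.101(502.1) = 299.8165 + 50.7121 = 350.529 → 350.53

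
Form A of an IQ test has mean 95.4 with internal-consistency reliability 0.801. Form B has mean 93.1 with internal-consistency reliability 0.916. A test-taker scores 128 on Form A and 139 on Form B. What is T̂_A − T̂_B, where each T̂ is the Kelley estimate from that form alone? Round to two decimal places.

T̂_A = 0.801(128) + 0.199(95.4) = 121.5126
T̂_B = 0.916(139) + 0.084(93.1) = 135.1444
T̂_A − T̂_B = -13.6318

-13.63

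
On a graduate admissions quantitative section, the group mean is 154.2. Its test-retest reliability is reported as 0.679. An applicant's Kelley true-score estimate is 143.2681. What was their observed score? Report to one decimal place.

T̂ = ρX + (1 − ρ)μ  ⇒  X = (T̂ − (1 − ρ)μ) / ρ
X = (143.2681 − 0.321 × 154.2) / 0.679 = (143.2681 − 49.4982) / 0.679 = 93.7699 / 0.679 = 138.100

138.1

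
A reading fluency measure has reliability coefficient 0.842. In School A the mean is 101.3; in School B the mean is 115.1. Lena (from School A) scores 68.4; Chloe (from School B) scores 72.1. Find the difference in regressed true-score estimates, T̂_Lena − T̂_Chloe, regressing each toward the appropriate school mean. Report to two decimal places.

-5.30

T̂_Lena = 0.842(68.4) + 0.158(101.3) = 73.5982
T̂_Chloe = 0.842(72.1) + 0.158(115.1) = 78.8940
Difference = 73.5982 − 78.8940 = -5.2958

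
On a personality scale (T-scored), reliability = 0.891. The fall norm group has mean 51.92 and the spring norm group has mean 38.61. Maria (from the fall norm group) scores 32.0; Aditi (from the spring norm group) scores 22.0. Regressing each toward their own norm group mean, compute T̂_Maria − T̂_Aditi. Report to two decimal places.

10.36

T̂_Maria = 0.891(32.0) + 0.109(51.92) = 34.1713
T̂_Aditi = 0.891(22.0) + 0.109(38.61) = 23.8105
Difference = 34.1713 − 23.8105 = 10.3608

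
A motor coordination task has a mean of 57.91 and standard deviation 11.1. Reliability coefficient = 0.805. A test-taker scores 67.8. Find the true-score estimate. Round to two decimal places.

65.87

T̂ = 0.805(67.8) + 0.195(57.91) = 54.5790 + 11.29245 = 65.871 → 65.87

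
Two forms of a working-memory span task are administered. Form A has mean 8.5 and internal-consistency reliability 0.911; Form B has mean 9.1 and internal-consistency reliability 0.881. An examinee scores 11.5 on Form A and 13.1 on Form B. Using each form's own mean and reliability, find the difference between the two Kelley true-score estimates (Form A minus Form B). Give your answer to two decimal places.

-1.39

T̂_A = 0.911(11.5) + 0.089(8.5) = 11.2330
T̂_B = 0.881(13.1) + 0.119(9.1) = 12.6240
T̂_A − T̂_B = -1.3910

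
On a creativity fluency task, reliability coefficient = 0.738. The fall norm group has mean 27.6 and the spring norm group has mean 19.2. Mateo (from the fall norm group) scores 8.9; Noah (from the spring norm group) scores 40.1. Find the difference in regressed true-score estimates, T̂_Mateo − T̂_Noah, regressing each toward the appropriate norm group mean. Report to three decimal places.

-20.825

T̂_Mateo = 0.738(8.9) + 0.262(27.6) = 13.79940
T̂_Noah = 0.738(40.1) + 0.262(19.2) = 34.62420
Difference = 13.79940 − 34.62420 = -20.82480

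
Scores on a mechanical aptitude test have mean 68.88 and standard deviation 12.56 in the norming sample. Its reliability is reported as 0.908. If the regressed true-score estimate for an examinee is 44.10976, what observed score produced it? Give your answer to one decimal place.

41.6

T̂ = ρX + (1 − ρ)μ  ⇒  X = (T̂ − (1 − ρ)μ) / ρ
X = (44.10976 − 0.092 × 68.88) / 0.908 = (44.10976 − 6.33696) / 0.908 = 37.77280 / 0.908 = 41.600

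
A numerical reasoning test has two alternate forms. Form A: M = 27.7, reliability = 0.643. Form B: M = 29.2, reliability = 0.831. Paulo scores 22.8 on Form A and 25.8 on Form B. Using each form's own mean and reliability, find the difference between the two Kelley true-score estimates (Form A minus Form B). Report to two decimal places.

T̂_A = 0.643(22.8) + 0.357(27.7) = 24.5493
T̂_B = 0.831(25.8) + 0.169(29.2) = 26.3746
T̂_A − T̂_B = -1.8253

-1.83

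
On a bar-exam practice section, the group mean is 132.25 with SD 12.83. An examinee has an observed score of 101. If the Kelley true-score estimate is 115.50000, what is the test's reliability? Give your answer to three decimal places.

T̂ = ρX + (1 − ρ)μ  ⇒  T̂ − μ = ρ(X − μ)
ρ = (T̂ − μ)/(X − μ) = (115.50000 − 132.25) / (101 − 132.25) = -16.75000 / -31.25 = 0.53600

0.536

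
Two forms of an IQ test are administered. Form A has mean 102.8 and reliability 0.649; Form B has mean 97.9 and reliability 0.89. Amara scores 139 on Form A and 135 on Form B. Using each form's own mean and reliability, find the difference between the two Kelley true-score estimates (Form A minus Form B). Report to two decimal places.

-4.63

T̂_A = 0.649(139) + 0.351(102.8) = 126.2938
T̂_B = 0.89(135) + 0.11(97.9) = 130.9190
T̂_A − T̂_B = -4.6252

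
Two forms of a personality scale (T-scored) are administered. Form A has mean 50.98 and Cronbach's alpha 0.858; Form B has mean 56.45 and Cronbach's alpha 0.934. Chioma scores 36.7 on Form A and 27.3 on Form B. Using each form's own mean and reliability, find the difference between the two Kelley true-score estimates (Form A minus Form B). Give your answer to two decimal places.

9.50

T̂_A = 0.858(36.7) + 0.142(50.98) = 38.7278
T̂_B = 0.934(27.3) + 0.066(56.45) = 29.2239
T̂_A − T̂_B = 9.5039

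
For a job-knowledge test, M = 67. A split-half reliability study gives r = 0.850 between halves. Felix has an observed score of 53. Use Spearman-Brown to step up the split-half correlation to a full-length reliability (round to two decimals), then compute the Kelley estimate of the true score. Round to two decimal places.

Spearman-Brown: ρ = 2r/(1 + r) = 2(0.850)/(1 + 0.850) = 1.7000/1.850 = 0.9189 → 0.92
T̂ = ρX + (1 − ρ)μ
  = 0.92 × 53 + 0.08 × 67
  = 48.76 + 5.36
  = 54.120
  ≈ 54.12

54.12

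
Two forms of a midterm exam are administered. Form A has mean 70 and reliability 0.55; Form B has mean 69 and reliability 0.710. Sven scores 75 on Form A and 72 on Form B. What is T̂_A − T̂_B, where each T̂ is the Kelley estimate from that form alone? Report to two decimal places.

T̂_A = 0.55(75) + 0.45(70) = 72.7500
T̂_B = 0.710(72) + 0.290(69) = 71.1300
T̂_A − T̂_B = 1.6200

1.62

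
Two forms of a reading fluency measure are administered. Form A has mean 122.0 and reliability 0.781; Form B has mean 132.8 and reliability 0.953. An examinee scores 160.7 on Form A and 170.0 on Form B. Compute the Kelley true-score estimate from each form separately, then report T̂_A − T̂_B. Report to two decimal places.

T̂_A = 0.781(160.7) + 0.219(122.0) = 152.2247
T̂_B = 0.953(170.0) + 0.047(132.8) = 168.2516
T̂_A − T̂_B = -16.0269

-16.03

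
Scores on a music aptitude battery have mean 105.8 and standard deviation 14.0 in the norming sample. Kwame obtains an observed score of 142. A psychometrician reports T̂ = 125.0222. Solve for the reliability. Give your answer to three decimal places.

T̂ = ρX + (1 − ρ)μ  ⇒  T̂ − μ = ρ(X − μ)
ρ = (T̂ − μ)/(X − μ) = (125.0222 − 105.8) / (142 − 105.8) = 19.2222 / 36.2 = 0.53100

0.531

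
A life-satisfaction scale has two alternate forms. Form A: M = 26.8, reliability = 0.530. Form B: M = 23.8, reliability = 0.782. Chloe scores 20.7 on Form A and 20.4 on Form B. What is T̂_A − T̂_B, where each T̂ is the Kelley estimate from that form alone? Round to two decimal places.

2.43

T̂_A = 0.530(20.7) + 0.470(26.8) = 23.5670
T̂_B = 0.782(20.4) + 0.218(23.8) = 21.1412
T̂_A − T̂_B = 2.4258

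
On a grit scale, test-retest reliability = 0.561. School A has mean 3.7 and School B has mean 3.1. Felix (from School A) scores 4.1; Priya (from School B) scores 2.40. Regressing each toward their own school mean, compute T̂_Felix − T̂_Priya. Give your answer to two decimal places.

1.22

T̂_Felix = 0.561(4.1) + 0.439(3.7) = 3.9244
T̂_Priya = 0.561(2.40) + 0.439(3.1) = 2.7073
Difference = 3.9244 − 2.7073 = 1.2171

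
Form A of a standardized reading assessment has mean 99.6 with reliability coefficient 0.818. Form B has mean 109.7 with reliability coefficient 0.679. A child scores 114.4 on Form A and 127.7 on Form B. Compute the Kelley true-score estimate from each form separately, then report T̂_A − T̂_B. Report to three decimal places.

T̂_A = 0.818(114.4) + 0.182(99.6) = 111.70640
T̂_B = 0.679(127.7) + 0.321(109.7) = 121.92200
T̂_A − T̂_B = -10.21560

-10.216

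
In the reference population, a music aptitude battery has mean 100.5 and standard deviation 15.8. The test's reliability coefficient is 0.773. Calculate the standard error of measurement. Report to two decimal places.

7.53

SEM = SD · √(1 − ρ) = 15.8 × √0.227 = 15.8 × 0.4764 = 7.528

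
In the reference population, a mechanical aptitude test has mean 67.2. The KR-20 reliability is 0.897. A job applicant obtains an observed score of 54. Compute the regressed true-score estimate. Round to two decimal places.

55.36

T̂ = ρX + (1 − ρ)μ
  = 0.897 × 54 + 0.103 × 67.2
  = 48.438 + 6.9216
  = 55.360
  ≈ 55.36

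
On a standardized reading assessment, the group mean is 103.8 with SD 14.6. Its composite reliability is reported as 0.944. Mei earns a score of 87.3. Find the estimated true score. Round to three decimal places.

T̂ = 0.944(87.3) + 0.056(103.8) = 82.4112 + 5.8128 = 88.2240 → 88.224

88.224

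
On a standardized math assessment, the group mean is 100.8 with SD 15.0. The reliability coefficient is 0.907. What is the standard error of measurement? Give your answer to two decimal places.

4.57

SEM = SD · √(1 − ρ) = 15.0 × √0.093 = 15.0 × 0.3050 = 4.574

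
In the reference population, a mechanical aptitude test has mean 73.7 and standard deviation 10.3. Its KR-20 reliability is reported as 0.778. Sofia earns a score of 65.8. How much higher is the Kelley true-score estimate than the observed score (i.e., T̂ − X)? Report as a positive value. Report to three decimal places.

T̂ = 0.778(65.8) + 0.222(73.7) = 51.1924 + 16.3614 = 67.55380 → 67.5538
T̂ − X = 67.5538 − 65.8 = 1.7538 → 1.754

1.754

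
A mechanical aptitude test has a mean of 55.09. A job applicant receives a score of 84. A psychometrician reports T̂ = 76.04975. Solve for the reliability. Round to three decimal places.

T̂ = ρX + (1 − ρ)μ  ⇒  T̂ − μ = ρ(X − μ)
ρ = (T̂ − μ)/(X − μ) = (76.04975 − 55.09) / (84 − 55.09) = 20.95975 / 28.91 = 0.72500

0.725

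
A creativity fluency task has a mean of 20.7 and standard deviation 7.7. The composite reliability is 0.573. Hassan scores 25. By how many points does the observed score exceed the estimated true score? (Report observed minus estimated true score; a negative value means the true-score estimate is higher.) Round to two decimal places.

Kelley's formula gives T̂ = 0.573·25 + 0.427·20.7 = 14.325 + 8.8389 = 23.1639.
X − T̂ = 25 − 23.164 = 1.836 → 1.84

1.84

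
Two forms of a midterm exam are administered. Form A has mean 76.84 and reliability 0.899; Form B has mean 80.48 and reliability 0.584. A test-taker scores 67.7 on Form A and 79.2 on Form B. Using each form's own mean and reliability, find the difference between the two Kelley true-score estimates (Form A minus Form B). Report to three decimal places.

-11.109

T̂_A = 0.899(67.7) + 0.101(76.84) = 68.62314
T̂_B = 0.584(79.2) + 0.416(80.48) = 79.73248
T̂_A − T̂_B = -11.10934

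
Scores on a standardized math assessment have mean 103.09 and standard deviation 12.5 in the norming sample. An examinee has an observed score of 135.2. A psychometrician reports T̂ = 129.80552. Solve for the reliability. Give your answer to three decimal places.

T̂ = ρX + (1 − ρ)μ  ⇒  T̂ − μ = ρ(X − μ)
ρ = (T̂ − μ)/(X − μ) = (129.80552 − 103.09) / (135.2 − 103.09) = 26.71552 / 32.11 = 0.83200

0.832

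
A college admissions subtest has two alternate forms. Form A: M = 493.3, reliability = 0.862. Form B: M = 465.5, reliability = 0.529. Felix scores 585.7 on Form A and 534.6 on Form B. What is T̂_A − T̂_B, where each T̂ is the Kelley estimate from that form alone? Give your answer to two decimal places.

70.89

T̂_A = 0.862(585.7) + 0.138(493.3) = 572.9488
T̂_B = 0.529(534.6) + 0.471(465.5) = 502.0539
T̂_A − T̂_B = 70.8949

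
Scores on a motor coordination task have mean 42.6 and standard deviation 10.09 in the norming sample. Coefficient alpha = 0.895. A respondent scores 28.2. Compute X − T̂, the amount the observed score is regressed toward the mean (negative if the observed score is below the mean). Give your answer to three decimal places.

Regress the observed score toward the mean by the unreliability: T̂ = 0.895·28.2 + 0.105·42.6 = 25.2390 + 4.4730 = 29.71200.
X − T̂ = 28.2 − 29.7120 = -1.5120 → -1.512

-1.512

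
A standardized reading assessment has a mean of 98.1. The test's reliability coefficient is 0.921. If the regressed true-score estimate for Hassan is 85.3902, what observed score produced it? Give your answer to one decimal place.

T̂ = ρX + (1 − ρ)μ  ⇒  X = (T̂ − (1 − ρ)μ) / ρ
X = (85.3902 − 0.079 × 98.1) / 0.921 = (85.3902 − 7.7499) / 0.921 = 77.6403 / 0.921 = 84.300

84.3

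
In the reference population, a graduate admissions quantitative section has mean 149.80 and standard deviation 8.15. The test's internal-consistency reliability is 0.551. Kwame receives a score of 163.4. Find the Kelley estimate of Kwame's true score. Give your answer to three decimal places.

157.294

T̂ = 0.551(163.4) + 0.449(149.80) = 90.0334 + 67.26020 = 157.2936 → 157.294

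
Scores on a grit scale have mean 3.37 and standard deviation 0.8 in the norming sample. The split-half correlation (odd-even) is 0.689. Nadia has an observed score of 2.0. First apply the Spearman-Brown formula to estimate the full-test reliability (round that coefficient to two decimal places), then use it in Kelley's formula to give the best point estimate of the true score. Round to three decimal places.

2.247

Spearman-Brown: ρ = 2r/(1 + r) = 2(0.689)/(1 + 0.689) = 1.3780/1.689 = 0.8159 → 0.82
T̂ = ρX + (1 − ρ)μ
  = 0.82 × 2.0 + 0.18 × 3.37
  = 1.640 + 0.6066
  = 2.2466
  ≈ 2.247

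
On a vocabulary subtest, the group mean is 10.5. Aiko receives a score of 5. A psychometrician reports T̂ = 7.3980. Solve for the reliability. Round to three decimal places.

0.564

T̂ = ρX + (1 − ρ)μ  ⇒  T̂ − μ = ρ(X − μ)
ρ = (T̂ − μ)/(X − μ) = (7.3980 − 10.5) / (5 − 10.5) = -3.1020 / -5.5 = 0.56400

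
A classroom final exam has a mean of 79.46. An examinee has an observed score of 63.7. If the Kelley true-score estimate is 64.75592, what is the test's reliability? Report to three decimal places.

0.933

T̂ = ρX + (1 − ρ)μ  ⇒  T̂ − μ = ρ(X − μ)
ρ = (T̂ − μ)/(X − μ) = (64.75592 − 79.46) / (63.7 − 79.46) = -14.70408 / -15.76 = 0.93300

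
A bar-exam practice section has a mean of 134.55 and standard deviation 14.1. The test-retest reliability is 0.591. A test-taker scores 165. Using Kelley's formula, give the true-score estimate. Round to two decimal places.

152.55

T̂ = 0.591(165) + 0.409(134.55) = 97.515 + 55.03095 = 152.546 → 152.55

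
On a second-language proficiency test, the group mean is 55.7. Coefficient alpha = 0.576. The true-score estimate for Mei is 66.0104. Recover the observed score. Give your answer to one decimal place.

73.6

T̂ = ρX + (1 − ρ)μ  ⇒  X = (T̂ − (1 − ρ)μ) / ρ
X = (66.0104 − 0.424 × 55.7) / 0.576 = (66.0104 − 23.6168) / 0.576 = 42.3936 / 0.576 = 73.600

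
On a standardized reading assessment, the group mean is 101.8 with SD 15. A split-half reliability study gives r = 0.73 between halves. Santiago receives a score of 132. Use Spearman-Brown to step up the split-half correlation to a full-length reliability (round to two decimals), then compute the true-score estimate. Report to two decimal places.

127.17

Spearman-Brown: ρ = 2r/(1 + r) = 2(0.73)/(1 + 0.73) = 1.460/1.73 = 0.8439 → 0.84
Kelley's formula gives T̂ = 0.84·132 + 0.16·101.8 = 110.88 + 16.288 = 127.168.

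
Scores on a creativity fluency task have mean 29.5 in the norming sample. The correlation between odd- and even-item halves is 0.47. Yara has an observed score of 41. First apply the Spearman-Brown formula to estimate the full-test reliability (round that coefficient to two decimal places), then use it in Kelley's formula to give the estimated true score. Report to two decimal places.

Spearman-Brown: ρ = 2r/(1 + r) = 2(0.47)/(1 + 0.47) = 0.940/1.47 = 0.6395 → 0.64
Regress the observed score toward the mean by the unreliability: T̂ = 0.64·41 + 0.36·29.5 = 26.24 + 10.620 = 36.860.

36.86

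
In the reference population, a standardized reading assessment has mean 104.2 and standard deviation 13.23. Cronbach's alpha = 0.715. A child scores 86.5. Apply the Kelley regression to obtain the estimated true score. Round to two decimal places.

T̂ = ρX + (1 − ρ)μ
  = 0.715 × 86.5 + 0.285 × 104.2
  = 61.8475 + 29.6970
  = 91.544
  ≈ 91.54

91.54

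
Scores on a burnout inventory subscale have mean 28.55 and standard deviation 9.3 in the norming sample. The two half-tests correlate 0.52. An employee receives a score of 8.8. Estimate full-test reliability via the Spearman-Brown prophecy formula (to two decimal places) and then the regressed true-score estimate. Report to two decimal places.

15.12

Spearman-Brown: ρ = 2r/(1 + r) = 2(0.52)/(1 + 0.52) = 1.040/1.52 = 0.6842 → 0.68
T̂ = ρX + (1 − ρ)μ
  = 0.68 × 8.8 + 0.32 × 28.55
  = 5.984 + 9.1360
  = 15.120
  ≈ 15.12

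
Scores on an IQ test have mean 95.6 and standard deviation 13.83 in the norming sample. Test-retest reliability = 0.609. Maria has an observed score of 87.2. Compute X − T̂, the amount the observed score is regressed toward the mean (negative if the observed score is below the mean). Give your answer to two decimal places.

T̂ = 0.609(87.2) + 0.391(95.6) = 53.1048 + 37.3796 = 90.4844 → 90.484
X − T̂ = 87.2 − 90.484 = -3.284 → -3.28

-3.28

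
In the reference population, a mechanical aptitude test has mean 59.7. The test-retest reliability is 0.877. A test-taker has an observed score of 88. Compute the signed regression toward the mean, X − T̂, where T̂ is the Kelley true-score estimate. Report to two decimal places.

T̂ = 0.877(88) + 0.123(59.7) = 77.176 + 7.3431 = 84.5191 → 84.519
X − T̂ = 88 − 84.519 = 3.481 → 3.48

3.48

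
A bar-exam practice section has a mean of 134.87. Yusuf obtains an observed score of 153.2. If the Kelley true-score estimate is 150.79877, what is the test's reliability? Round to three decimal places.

T̂ = ρX + (1 − ρ)μ  ⇒  T̂ − μ = ρ(X − μ)
ρ = (T̂ − μ)/(X − μ) = (150.79877 − 134.87) / (153.2 − 134.87) = 15.92877 / 18.33 = 0.86900

0.869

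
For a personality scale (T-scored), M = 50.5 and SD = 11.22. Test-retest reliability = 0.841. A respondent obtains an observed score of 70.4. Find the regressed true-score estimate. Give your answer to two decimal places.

T̂ = 0.841(70.4) + 0.159(50.5) = 59.2064 + 8.0295 = 67.236 → 67.24

67.24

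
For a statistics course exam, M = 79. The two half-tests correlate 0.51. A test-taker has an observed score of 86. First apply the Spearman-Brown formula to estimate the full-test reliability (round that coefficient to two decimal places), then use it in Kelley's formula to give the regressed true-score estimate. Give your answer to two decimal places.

Spearman-Brown: ρ = 2r/(1 + r) = 2(0.51)/(1 + 0.51) = 1.020/1.51 = 0.6755 → 0.68
T̂ = 0.68(86) + 0.32(79) = 58.48 + 25.28 = 83.760 → 83.76

83.76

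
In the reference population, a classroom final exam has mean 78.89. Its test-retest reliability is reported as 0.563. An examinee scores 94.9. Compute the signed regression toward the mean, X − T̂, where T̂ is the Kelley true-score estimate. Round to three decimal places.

T̂ = 0.563(94.9) + 0.437(78.89) = 53.4287 + 34.47493 = 87.90363 → 87.9036
X − T̂ = 94.9 − 87.9036 = 6.9964 → 6.996

6.996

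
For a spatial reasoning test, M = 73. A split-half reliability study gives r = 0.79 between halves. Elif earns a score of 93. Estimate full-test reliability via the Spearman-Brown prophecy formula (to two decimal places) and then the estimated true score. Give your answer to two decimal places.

Spearman-Brown: ρ = 2r/(1 + r) = 2(0.79)/(1 + 0.79) = 1.580/1.79 = 0.8827 → 0.88
T̂ = 0.88(93) + 0.12(73) = 81.84 + 8.76 = 90.600 → 90.60

90.60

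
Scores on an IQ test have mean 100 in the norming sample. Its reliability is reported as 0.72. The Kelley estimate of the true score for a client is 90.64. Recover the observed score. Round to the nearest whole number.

87

T̂ = ρX + (1 − ρ)μ  ⇒  X = (T̂ − (1 − ρ)μ) / ρ
X = (90.64 − 0.28 × 100) / 0.72 = (90.64 − 28.00) / 0.72 = 62.64 / 0.72 = 87.00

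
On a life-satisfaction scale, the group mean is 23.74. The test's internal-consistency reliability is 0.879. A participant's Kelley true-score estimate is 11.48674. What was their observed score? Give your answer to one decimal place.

T̂ = ρX + (1 − ρ)μ  ⇒  X = (T̂ − (1 − ρ)μ) / ρ
X = (11.48674 − 0.121 × 23.74) / 0.879 = (11.48674 − 2.87254) / 0.879 = 8.61420 / 0.879 = 9.800

9.8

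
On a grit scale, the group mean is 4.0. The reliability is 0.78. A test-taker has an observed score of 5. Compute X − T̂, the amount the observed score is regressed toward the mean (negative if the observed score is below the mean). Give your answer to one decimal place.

0.2

T̂ = 0.78(5) + 0.22(4.0) = 3.90 + 0.880 = 4.780 → 4.78
X − T̂ = 5 − 4.78 = 0.22 → 0.2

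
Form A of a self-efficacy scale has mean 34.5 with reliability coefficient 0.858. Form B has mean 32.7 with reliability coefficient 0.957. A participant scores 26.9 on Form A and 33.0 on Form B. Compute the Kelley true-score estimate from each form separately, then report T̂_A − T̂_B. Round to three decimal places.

T̂_A = 0.858(26.9) + 0.142(34.5) = 27.97920
T̂_B = 0.957(33.0) + 0.043(32.7) = 32.98710
T̂_A − T̂_B = -5.00790

-5.008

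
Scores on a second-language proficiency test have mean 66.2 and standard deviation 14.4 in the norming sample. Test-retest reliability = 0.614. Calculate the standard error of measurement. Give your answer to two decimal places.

SEM = SD · √(1 − ρ) = 14.4 × √0.386 = 14.4 × 0.6213 = 8.947

8.95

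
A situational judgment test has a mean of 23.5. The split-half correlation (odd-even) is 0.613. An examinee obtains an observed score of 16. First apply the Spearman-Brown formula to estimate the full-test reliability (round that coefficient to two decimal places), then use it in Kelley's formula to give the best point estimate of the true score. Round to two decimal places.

Spearman-Brown: ρ = 2r/(1 + r) = 2(0.613)/(1 + 0.613) = 1.2260/1.613 = 0.7601 → 0.76
T̂ = ρX + (1 − ρ)μ
  = 0.76 × 16 + 0.24 × 23.5
  = 12.16 + 5.640
  = 17.800
  ≈ 17.80

17.80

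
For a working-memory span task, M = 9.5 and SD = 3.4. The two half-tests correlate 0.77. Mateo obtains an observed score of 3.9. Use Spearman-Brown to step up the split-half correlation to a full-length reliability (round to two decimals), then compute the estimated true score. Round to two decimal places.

4.63

Spearman-Brown: ρ = 2r/(1 + r) = 2(0.77)/(1 + 0.77) = 1.540/1.77 = 0.8701 → 0.87
T̂ = ρX + (1 − ρ)μ
  = 0.87 × 3.9 + 0.13 × 9.5
  = 3.393 + 1.235
  = 4.628
  ≈ 4.63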